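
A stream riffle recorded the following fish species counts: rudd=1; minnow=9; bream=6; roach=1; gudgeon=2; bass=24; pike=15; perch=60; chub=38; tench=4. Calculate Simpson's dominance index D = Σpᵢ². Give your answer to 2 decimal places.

0.23

Total N = 1+9+6+1+2+24+15+60+38+4 = 160, so the proportions are 0.0063, 0.0563, 0.0375, 0.0063, 0.0125, 0.15, 0.0938, 0.375, 0.2375, 0.025 (working shown to 4 dp, full precision carried).
D = 0.0063² + 0.0563² + 0.0375² + 0.0063² + 0.0125² + 0.15² + 0.0938² + 0.375² + 0.2375² + 0.025² = 0.0000 + 0.0032 + 0.0014 + 0.0000 + 0.0002 + 0.0225 + 0.0088 + 0.1406 + 0.0564 + 0.0006 = 0.2337.
To 2 decimal places, D = 0.23.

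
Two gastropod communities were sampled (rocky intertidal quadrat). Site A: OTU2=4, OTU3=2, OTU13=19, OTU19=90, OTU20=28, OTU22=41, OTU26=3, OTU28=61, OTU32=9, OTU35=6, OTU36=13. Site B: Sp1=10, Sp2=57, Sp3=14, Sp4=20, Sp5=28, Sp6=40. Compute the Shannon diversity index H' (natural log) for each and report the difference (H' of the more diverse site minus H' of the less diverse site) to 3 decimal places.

0.252

Site A: N=276, proportions 0.01449, 0.00725, 0.06884, 0.32609, 0.10145, 0.14855, 0.01087, 0.22101, 0.03261, 0.02174, 0.0471, giving H' = 1.88364 (working shown to 5 dp, full precision carried).
Site B: N=169, proportions 0.05917, 0.33728, 0.08284, 0.11834, 0.16568, 0.23669, giving H' = 1.63168.
Difference = |1.88364 − 1.63168| = 0.25196, i.e. 0.252 to 3 decimal places.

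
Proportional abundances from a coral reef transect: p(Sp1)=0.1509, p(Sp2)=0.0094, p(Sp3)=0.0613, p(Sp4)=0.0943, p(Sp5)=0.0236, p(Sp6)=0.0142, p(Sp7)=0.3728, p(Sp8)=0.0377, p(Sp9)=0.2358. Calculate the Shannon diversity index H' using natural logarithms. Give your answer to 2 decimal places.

1.70

Each pᵢ ln pᵢ term (working shown to 4 dp, full precision carried): 0.1509×(-1.8911)=-0.2854, 0.0094×(-4.6670)=-0.0439, 0.0613×(-2.7920)=-0.1711, 0.0943×(-2.3613)=-0.2227, 0.0236×(-3.7465)=-0.0884, 0.0142×(-4.2545)=-0.0604, 0.3728×(-0.9867)=-0.3678, 0.0377×(-3.2781)=-0.1236, 0.2358×(-1.4448)=-0.3407.
Sum = -1.7040, so H' = 1.70.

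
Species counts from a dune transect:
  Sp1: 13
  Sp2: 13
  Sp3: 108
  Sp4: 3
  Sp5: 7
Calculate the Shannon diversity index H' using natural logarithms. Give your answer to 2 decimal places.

Total N = 13+13+108+3+7 = 144, so the proportions are 0.0903, 0.0903, 0.75, 0.0208, 0.0486 (working shown to 4 dp, full precision carried).
Each pᵢ ln pᵢ term: 0.0903×(-2.4049)=-0.2171, 0.0903×(-2.4049)=-0.2171, 0.75×(-0.2877)=-0.2158, 0.0208×(-3.8712)=-0.0807, 0.0486×(-3.0239)=-0.1470.
Sum = -0.8776, so H' = 0.88.

0.88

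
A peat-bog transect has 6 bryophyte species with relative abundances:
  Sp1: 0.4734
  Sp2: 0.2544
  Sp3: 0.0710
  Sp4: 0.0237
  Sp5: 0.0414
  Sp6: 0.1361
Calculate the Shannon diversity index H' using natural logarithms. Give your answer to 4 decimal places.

Each pᵢ ln pᵢ term (working shown to 6 dp, full precision carried): 0.4734×(-0.747815)=-0.354015, 0.2544×(-1.368847)=-0.348235, 0.071×(-2.645075)=-0.187800, 0.0237×(-3.742280)=-0.088692, 0.0414×(-3.184474)=-0.131837, 0.1361×(-1.994365)=-0.271433.
Sum = -1.382013, so H' = 1.3820.

1.3820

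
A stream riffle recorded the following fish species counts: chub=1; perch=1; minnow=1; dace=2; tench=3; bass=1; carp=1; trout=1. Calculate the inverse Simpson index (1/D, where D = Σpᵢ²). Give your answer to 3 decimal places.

6.368

Total N = 1+1+1+2+3+1+1+1 = 11, so the proportions are 0.0909091, 0.0909091, 0.0909091, 0.1818182, 0.2727273, 0.0909091, 0.0909091, 0.0909091 (working shown to 7 dp, full precision carried).
D = 0.0909091² + 0.0909091² + 0.0909091² + 0.1818182² + 0.2727273² + 0.0909091² + 0.0909091² + 0.0909091² = 0.0082645 + 0.0082645 + 0.0082645 + 0.0330579 + 0.0743802 + 0.0082645 + 0.0082645 + 0.0082645 = 0.1570248.
So 1/D = 6.36842, i.e. 6.368 to 3 decimal places.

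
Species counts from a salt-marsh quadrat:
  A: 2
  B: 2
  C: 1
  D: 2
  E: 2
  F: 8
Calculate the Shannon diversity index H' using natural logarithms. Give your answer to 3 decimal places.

Total N = 2+2+1+2+2+8 = 17, so the proportions are 0.11765, 0.11765, 0.05882, 0.11765, 0.11765, 0.47059 (working shown to 5 dp, full precision carried).
Each pᵢ ln pᵢ term: 0.11765×(-2.14007)=-0.25177, 0.11765×(-2.14007)=-0.25177, 0.05882×(-2.83321)=-0.16666, 0.11765×(-2.14007)=-0.25177, 0.11765×(-2.14007)=-0.25177, 0.47059×(-0.75377)=-0.35472.
Sum = -1.52847, so H' = 1.528.

1.528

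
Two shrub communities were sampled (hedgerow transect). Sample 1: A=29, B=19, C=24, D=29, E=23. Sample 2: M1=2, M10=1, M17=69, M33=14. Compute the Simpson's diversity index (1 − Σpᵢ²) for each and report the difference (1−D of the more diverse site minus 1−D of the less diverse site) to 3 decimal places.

Sample 1: N=124, proportions 0.23387, 0.15323, 0.19355, 0.23387, 0.18548, giving 1−D = 0.79527 (working shown to 5 dp, full precision carried).
Sample 2: N=86, proportions 0.02326, 0.01163, 0.80233, 0.16279, giving 1−D = 0.32910.
Difference = |0.79527 − 0.32910| = 0.46617, i.e. 0.466 to 3 decimal places.

0.466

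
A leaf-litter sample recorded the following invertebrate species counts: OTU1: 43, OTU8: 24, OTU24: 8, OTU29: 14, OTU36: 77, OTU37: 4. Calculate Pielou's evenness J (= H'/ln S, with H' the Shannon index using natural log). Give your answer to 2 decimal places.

Total N = 43+24+8+14+77+4 = 170, so the proportions are 0.2529, 0.1412, 0.0471, 0.0824, 0.4529, 0.0235 (working shown to 4 dp, full precision carried).
H' = −Σ pᵢ ln pᵢ = −((-0.3477) + (-0.2764) + (-0.1438) + (-0.2056) + (-0.3587) + (-0.0882)) = 1.4205.
With S = 6 species, ln S = 1.7918, so J = 1.4205/1.7918 = 0.7928, i.e. 0.79 to 2 decimal places.

0.79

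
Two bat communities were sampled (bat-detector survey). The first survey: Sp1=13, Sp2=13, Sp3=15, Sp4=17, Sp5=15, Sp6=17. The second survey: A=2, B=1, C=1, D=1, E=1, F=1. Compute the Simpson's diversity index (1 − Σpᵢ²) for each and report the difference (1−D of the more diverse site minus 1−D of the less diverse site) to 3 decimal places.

The first survey: N=90, proportions 0.14444, 0.14444, 0.16667, 0.18889, 0.16667, 0.18889, giving 1−D = 0.83136 (working shown to 5 dp, full precision carried).
The second survey: N=7, proportions 0.28571, 0.14286, 0.14286, 0.14286, 0.14286, 0.14286, giving 1−D = 0.81633.
Difference = |0.83136 − 0.81633| = 0.01503, i.e. 0.015 to 3 decimal places.

0.015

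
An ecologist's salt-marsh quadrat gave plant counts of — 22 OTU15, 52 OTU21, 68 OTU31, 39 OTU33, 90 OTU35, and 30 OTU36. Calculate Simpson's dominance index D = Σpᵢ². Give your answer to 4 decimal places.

0.2023

Total N = 22+52+68+39+90+30 = 301, so the proportions are 0.07309, 0.172757, 0.225914, 0.129568, 0.299003, 0.099668 (working shown to 6 dp, full precision carried).
D = 0.07309² + 0.172757² + 0.225914² + 0.129568² + 0.299003² + 0.099668² = 0.005342 + 0.029845 + 0.051037 + 0.016788 + 0.089403 + 0.009934 = 0.202349.
To 4 decimal places, D = 0.2023.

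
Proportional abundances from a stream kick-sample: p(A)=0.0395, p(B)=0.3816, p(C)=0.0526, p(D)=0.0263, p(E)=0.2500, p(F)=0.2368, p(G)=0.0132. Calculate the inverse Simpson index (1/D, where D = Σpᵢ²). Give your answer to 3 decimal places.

D = 0.0395² + 0.3816² + 0.0526² + 0.0263² + 0.25² + 0.2368² + 0.0132² = 0.0015603 + 0.1456186 + 0.0027668 + 0.0006917 + 0.0625000 + 0.0560742 + 0.0001742 = 0.2693857 (working shown to 7 dp, full precision carried).
So 1/D = 3.71215, i.e. 3.712 to 3 decimal places.

3.712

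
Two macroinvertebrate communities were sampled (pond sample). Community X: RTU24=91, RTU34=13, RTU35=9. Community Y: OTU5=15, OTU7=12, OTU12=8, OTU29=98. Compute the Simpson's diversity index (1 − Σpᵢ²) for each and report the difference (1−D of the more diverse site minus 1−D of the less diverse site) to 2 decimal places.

0.10

Community X: N=113, proportions 0.8053, 0.115, 0.0796, giving 1−D = 0.3319 (working shown to 4 dp, full precision carried).
Community Y: N=133, proportions 0.1128, 0.0902, 0.0602, 0.7368, giving 1−D = 0.4326.
Difference = |0.3319 − 0.4326| = 0.1007, i.e. 0.10 to 2 decimal places.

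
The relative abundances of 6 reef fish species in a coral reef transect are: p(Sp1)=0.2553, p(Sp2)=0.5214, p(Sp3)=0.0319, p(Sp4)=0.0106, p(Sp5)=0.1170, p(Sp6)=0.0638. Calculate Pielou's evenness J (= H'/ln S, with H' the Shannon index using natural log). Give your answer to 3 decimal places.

0.710

H' = −Σ pᵢ ln pᵢ = −((-0.34857) + (-0.33956) + (-0.10990) + (-0.04820) + (-0.25103) + (-0.17558)) = 1.27283 (working shown to 5 dp, full precision carried).
With S = 6 species, ln S = 1.79176, so J = 1.27283/1.79176 = 0.71038, i.e. 0.710 to 3 decimal places.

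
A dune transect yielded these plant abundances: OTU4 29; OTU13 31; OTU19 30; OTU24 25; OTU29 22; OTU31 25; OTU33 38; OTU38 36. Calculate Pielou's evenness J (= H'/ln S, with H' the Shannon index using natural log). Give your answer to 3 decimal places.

0.993

Total N = 29+31+30+25+22+25+38+36 = 236, so the proportions are 0.12288, 0.13136, 0.12712, 0.10593, 0.09322, 0.10593, 0.16102, 0.15254 (working shown to 5 dp, full precision carried).
H' = −Σ pᵢ ln pᵢ = −((-0.25763) + (-0.26663) + (-0.26220) + (-0.23781) + (-0.22119) + (-0.23781) + (-0.29406) + (-0.28683)) = 2.06416.
With S = 8 species, ln S = 2.07944, so J = 2.06416/2.07944 = 0.99265, i.e. 0.993 to 3 decimal places.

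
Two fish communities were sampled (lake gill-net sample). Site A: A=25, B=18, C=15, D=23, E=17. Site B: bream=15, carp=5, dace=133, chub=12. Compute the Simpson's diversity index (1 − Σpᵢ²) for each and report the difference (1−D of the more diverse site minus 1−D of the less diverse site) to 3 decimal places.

Site A: N=98, proportions 0.255102, 0.183673, 0.153061, 0.234694, 0.173469, giving 1−D = 0.792586 (working shown to 6 dp, full precision carried).
Site B: N=165, proportions 0.090909, 0.030303, 0.806061, 0.072727, giving 1−D = 0.335794.
Difference = |0.792586 − 0.335794| = 0.456792, i.e. 0.457 to 3 decimal places.

0.457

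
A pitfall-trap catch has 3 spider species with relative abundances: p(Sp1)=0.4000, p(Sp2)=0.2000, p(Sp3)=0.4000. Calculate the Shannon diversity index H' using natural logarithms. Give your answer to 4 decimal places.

1.0549

Each pᵢ ln pᵢ term (working shown to 6 dp, full precision carried): 0.4×(-0.916291)=-0.366516, 0.2×(-1.609438)=-0.321888, 0.4×(-0.916291)=-0.366516.
Sum = -1.054920, so H' = 1.0549.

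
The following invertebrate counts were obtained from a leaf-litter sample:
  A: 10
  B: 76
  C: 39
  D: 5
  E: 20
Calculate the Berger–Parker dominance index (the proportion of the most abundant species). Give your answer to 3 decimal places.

0.507

Total N = 10+76+39+5+20 = 150, so the proportions are 0.06667, 0.50667, 0.26, 0.03333, 0.13333 (working shown to 5 dp, full precision carried).
The largest proportion is 0.50667, i.e. d = 0.507 to 3 decimal places.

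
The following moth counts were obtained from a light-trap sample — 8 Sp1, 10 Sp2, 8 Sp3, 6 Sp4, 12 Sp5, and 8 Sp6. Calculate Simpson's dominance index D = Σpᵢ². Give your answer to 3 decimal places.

Total N = 8+10+8+6+12+8 = 52, so the proportions are 0.15385, 0.19231, 0.15385, 0.11538, 0.23077, 0.15385 (working shown to 5 dp, full precision carried).
D = 0.15385² + 0.19231² + 0.15385² + 0.11538² + 0.23077² + 0.15385² = 0.02367 + 0.03698 + 0.02367 + 0.01331 + 0.05325 + 0.02367 = 0.17456.
To 3 decimal places, D = 0.175.

0.175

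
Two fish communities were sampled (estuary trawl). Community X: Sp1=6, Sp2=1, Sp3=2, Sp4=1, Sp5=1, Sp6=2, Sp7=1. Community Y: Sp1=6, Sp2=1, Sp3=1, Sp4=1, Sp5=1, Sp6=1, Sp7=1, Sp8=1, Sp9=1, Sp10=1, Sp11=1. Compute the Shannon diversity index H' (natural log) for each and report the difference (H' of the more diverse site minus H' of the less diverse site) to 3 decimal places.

Community X: N=14, proportions 0.42857, 0.07143, 0.14286, 0.07143, 0.07143, 0.14286, 0.07143, giving H' = 1.67312 (working shown to 5 dp, full precision carried).
Community Y: N=16, proportions 0.375, 0.0625, 0.0625, 0.0625, 0.0625, 0.0625, 0.0625, 0.0625, 0.0625, 0.0625, 0.0625, giving H' = 2.10068.
Difference = |1.67312 − 2.10068| = 0.42756, i.e. 0.428 to 3 decimal places.

0.428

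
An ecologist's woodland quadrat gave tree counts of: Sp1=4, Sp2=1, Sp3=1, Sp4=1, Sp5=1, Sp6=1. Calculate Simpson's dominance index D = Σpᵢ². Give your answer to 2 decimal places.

0.26

Total N = 4+1+1+1+1+1 = 9, so the proportions are 0.4444, 0.1111, 0.1111, 0.1111, 0.1111, 0.1111 (working shown to 4 dp, full precision carried).
D = 0.4444² + 0.1111² + 0.1111² + 0.1111² + 0.1111² + 0.1111² = 0.1975 + 0.0123 + 0.0123 + 0.0123 + 0.0123 + 0.0123 = 0.2593.
To 2 decimal places, D = 0.26.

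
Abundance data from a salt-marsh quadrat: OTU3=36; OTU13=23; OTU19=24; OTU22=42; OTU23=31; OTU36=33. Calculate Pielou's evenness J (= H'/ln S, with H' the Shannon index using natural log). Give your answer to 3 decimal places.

Total N = 36+23+24+42+31+33 = 189, so the proportions are 0.19048, 0.12169, 0.12698, 0.22222, 0.16402, 0.1746 (working shown to 5 dp, full precision carried).
H' = −Σ pᵢ ln pᵢ = −((-0.31585) + (-0.25632) + (-0.26206) + (-0.33424) + (-0.29651) + (-0.30472)) = 1.76970.
With S = 6 species, ln S = 1.79176, so J = 1.76970/1.79176 = 0.98769, i.e. 0.988 to 3 decimal places.

0.988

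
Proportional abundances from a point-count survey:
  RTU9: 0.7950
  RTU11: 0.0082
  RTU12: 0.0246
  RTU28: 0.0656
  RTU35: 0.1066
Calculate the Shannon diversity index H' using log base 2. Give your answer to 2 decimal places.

1.05

Each pᵢ log₂ pᵢ term (working shown to 4 dp, full precision carried): 0.795×(-0.3310)=-0.2631, 0.0082×(-6.9302)=-0.0568, 0.0246×(-5.3452)=-0.1315, 0.0656×(-3.9302)=-0.2578, 0.1066×(-3.2297)=-0.3443.
Sum = -1.0535, so H' = 1.05.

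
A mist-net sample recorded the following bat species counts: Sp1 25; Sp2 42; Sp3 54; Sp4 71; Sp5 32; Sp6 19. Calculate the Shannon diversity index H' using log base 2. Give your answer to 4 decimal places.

2.4488

Total N = 25+42+54+71+32+19 = 243, so the proportions are 0.102881, 0.17284, 0.222222, 0.292181, 0.131687, 0.078189 (working shown to 6 dp, full precision carried).
Each pᵢ log₂ pᵢ term: 0.102881×(-3.280956)=-0.337547, 0.17284×(-2.532495)=-0.437715, 0.222222×(-2.169925)=-0.482206, 0.292181×(-1.775065)=-0.518641, 0.131687×(-2.924813)=-0.385160, 0.078189×(-3.676885)=-0.287493.
Sum = -2.448762, so H' = 2.4488.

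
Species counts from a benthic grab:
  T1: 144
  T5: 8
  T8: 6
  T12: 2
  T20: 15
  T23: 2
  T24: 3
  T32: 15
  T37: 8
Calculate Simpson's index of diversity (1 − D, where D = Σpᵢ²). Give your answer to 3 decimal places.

0.481

Total N = 144+8+6+2+15+2+3+15+8 = 203, so the proportions are 0.70936, 0.039409, 0.029557, 0.009852, 0.073892, 0.009852, 0.014778, 0.073892, 0.039409 (working shown to 6 dp, full precision carried).
D = 0.70936² + 0.039409² + 0.029557² + 0.009852² + 0.073892² + 0.009852² + 0.014778² + 0.073892² + 0.039409² = 0.503191 + 0.001553 + 0.000874 + 0.000097 + 0.005460 + 0.000097 + 0.000218 + 0.005460 + 0.001553 = 0.518503.
So 1 − D = 0.481497, i.e. 0.481 to 3 decimal places.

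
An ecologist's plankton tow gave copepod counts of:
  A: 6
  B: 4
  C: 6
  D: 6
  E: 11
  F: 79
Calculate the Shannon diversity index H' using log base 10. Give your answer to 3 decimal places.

0.462

Total N = 6+4+6+6+11+79 = 112, so the proportions are 0.05357, 0.03571, 0.05357, 0.05357, 0.09821, 0.70536 (working shown to 5 dp, full precision carried).
Each pᵢ log₁₀ pᵢ term: 0.05357×(-1.27107)=-0.06809, 0.03571×(-1.44716)=-0.05168, 0.05357×(-1.27107)=-0.06809, 0.05357×(-1.27107)=-0.06809, 0.09821×(-1.00783)=-0.09898, 0.70536×(-0.15159)=-0.10693.
Sum = -0.46187, so H' = 0.462.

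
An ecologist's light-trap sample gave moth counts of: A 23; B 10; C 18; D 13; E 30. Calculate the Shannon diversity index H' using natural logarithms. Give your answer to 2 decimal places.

Total N = 23+10+18+13+30 = 94, so the proportions are 0.2447, 0.1064, 0.1915, 0.1383, 0.3191 (working shown to 4 dp, full precision carried).
Each pᵢ ln pᵢ term: 0.2447×(-1.4078)=-0.3445, 0.1064×(-2.2407)=-0.2384, 0.1915×(-1.6529)=-0.3165, 0.1383×(-1.9783)=-0.2736, 0.3191×(-1.1421)=-0.3645.
Sum = -1.5375, so H' = 1.54.

1.54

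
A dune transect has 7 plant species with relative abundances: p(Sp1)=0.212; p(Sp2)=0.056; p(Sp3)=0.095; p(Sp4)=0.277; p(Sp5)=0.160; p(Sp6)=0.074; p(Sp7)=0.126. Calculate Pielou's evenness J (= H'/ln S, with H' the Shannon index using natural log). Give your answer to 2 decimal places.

H' = −Σ pᵢ ln pᵢ = −((-0.3288) + (-0.1614) + (-0.2236) + (-0.3556) + (-0.2932) + (-0.1927) + (-0.2610)) = 1.8164 (working shown to 4 dp, full precision carried).
With S = 7 species, ln S = 1.9459, so J = 1.8164/1.9459 = 0.9334, i.e. 0.93 to 2 decimal places.

0.93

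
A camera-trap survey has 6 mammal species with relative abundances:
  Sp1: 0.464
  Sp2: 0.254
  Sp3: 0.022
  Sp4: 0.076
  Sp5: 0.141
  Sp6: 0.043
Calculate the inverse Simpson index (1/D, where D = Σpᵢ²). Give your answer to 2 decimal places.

D = 0.464² + 0.254² + 0.022² + 0.076² + 0.141² + 0.043² = 0.215296 + 0.064516 + 0.000484 + 0.005776 + 0.019881 + 0.001849 = 0.307802 (working shown to 6 dp, full precision carried).
So 1/D = 3.2488, i.e. 3.25 to 2 decimal places.

3.25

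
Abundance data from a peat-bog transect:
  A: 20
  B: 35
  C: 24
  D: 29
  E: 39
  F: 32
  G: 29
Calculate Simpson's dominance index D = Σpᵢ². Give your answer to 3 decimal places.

0.149

Total N = 20+35+24+29+39+32+29 = 208, so the proportions are 0.09615, 0.16827, 0.11538, 0.13942, 0.1875, 0.15385, 0.13942 (working shown to 5 dp, full precision carried).
D = 0.09615² + 0.16827² + 0.11538² + 0.13942² + 0.1875² + 0.15385² + 0.13942² = 0.00925 + 0.02831 + 0.01331 + 0.01944 + 0.03516 + 0.02367 + 0.01944 = 0.14858.
To 3 decimal places, D = 0.149.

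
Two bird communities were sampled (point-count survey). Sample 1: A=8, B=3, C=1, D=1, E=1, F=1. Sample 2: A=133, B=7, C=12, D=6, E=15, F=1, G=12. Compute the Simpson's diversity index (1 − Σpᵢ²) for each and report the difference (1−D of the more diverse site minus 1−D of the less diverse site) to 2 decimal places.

Sample 1: N=15, proportions 0.5333, 0.2, 0.0667, 0.0667, 0.0667, 0.0667, giving 1−D = 0.6578 (working shown to 4 dp, full precision carried).
Sample 2: N=186, proportions 0.7151, 0.0376, 0.0645, 0.0323, 0.0806, 0.0054, 0.0645, giving 1−D = 0.4714.
Difference = |0.6578 − 0.4714| = 0.1864, i.e. 0.19 to 2 decimal places.

0.19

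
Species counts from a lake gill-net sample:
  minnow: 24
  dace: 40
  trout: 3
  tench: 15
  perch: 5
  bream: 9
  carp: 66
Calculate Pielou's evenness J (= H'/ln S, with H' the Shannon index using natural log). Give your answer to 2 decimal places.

0.80

Total N = 24+40+3+15+5+9+66 = 162, so the proportions are 0.1481, 0.2469, 0.0185, 0.0926, 0.0309, 0.0556, 0.4074 (working shown to 4 dp, full precision carried).
H' = −Σ pᵢ ln pᵢ = −((-0.2829) + (-0.3454) + (-0.0739) + (-0.2203) + (-0.1074) + (-0.1606) + (-0.3658)) = 1.5562.
With S = 7 species, ln S = 1.9459, so J = 1.5562/1.9459 = 0.7997, i.e. 0.80 to 2 decimal places.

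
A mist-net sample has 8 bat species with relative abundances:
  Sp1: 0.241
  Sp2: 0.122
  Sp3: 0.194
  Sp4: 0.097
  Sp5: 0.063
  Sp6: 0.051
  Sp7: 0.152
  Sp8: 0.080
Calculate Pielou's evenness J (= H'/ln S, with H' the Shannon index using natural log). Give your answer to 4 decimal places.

H' = −Σ pᵢ ln pᵢ = −((-0.342933) + (-0.256656) + (-0.318140) + (-0.226305) + (-0.174171) + (-0.151772) + (-0.286349) + (-0.202058)) = 1.958385 (working shown to 6 dp, full precision carried).
With S = 8 species, ln S = 2.079442, so J = 1.958385/2.079442 = 0.941784, i.e. 0.9418 to 4 decimal places.

0.9418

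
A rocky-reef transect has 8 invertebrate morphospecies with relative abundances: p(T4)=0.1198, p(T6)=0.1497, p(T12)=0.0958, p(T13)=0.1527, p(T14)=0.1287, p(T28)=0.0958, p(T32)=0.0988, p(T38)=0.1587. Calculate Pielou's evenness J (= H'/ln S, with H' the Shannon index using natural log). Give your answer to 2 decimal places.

H' = −Σ pᵢ ln pᵢ = −((-0.2542) + (-0.2843) + (-0.2247) + (-0.2870) + (-0.2639) + (-0.2247) + (-0.2287) + (-0.2921)) = 2.0596 (working shown to 4 dp, full precision carried).
With S = 8 species, ln S = 2.0794, so J = 2.0596/2.0794 = 0.9904, i.e. 0.99 to 2 decimal places.

0.99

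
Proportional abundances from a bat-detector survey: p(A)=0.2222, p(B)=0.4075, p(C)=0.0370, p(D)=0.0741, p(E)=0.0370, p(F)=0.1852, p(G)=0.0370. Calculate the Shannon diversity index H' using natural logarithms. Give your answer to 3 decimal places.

Each pᵢ ln pᵢ term (working shown to 5 dp, full precision carried): 0.2222×(-1.50418)=-0.33423, 0.4075×(-0.89771)=-0.36582, 0.037×(-3.29684)=-0.12198, 0.0741×(-2.60234)=-0.19283, 0.037×(-3.29684)=-0.12198, 0.1852×(-1.68632)=-0.31231, 0.037×(-3.29684)=-0.12198.
Sum = -1.57114, so H' = 1.571.

1.571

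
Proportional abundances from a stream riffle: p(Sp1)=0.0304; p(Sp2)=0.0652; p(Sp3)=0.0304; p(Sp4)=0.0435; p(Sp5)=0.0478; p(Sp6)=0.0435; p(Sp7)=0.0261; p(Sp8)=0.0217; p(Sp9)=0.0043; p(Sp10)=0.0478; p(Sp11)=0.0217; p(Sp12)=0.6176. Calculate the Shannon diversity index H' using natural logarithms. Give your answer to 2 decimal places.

Each pᵢ ln pᵢ term (working shown to 4 dp, full precision carried): 0.0304×(-3.4933)=-0.1062, 0.0652×(-2.7303)=-0.1780, 0.0304×(-3.4933)=-0.1062, 0.0435×(-3.1350)=-0.1364, 0.0478×(-3.0407)=-0.1453, 0.0435×(-3.1350)=-0.1364, 0.0261×(-3.6458)=-0.0952, 0.0217×(-3.8304)=-0.0831, 0.0043×(-5.4491)=-0.0234, 0.0478×(-3.0407)=-0.1453, 0.0217×(-3.8304)=-0.0831, 0.6176×(-0.4819)=-0.2976.
Sum = -1.5363, so H' = 1.54.

1.54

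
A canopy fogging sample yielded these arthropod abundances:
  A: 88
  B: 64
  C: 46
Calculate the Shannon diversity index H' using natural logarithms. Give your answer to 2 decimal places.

1.06

Total N = 88+64+46 = 198, so the proportions are 0.4444, 0.3232, 0.2323 (working shown to 4 dp, full precision carried).
Each pᵢ ln pᵢ term: 0.4444×(-0.8109)=-0.3604, 0.3232×(-1.1294)=-0.3651, 0.2323×(-1.4596)=-0.3391.
Sum = -1.0646, so H' = 1.06.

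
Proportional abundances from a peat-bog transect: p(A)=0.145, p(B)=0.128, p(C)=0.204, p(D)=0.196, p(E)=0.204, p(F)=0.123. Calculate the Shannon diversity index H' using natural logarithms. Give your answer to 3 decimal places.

Each pᵢ ln pᵢ term (working shown to 5 dp, full precision carried): 0.145×(-1.93102)=-0.28000, 0.128×(-2.05573)=-0.26313, 0.204×(-1.58964)=-0.32429, 0.196×(-1.62964)=-0.31941, 0.204×(-1.58964)=-0.32429, 0.123×(-2.09557)=-0.25776.
Sum = -1.76887, so H' = 1.769.

1.769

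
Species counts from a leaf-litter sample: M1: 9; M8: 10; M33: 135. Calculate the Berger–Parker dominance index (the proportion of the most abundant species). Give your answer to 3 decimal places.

Total N = 9+10+135 = 154, so the proportions are 0.05844, 0.06494, 0.87662 (working shown to 5 dp, full precision carried).
The largest proportion is 0.87662, i.e. d = 0.877 to 3 decimal places.

0.877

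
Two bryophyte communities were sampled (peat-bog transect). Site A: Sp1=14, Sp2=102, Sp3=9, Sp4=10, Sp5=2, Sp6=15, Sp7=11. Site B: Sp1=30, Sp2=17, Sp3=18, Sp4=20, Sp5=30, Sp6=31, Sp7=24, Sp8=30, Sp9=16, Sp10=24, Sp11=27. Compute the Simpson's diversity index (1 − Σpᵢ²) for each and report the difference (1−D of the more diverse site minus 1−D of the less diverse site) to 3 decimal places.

Site A: N=163, proportions 0.08589, 0.62577, 0.05521, 0.06135, 0.01227, 0.09202, 0.06748, giving 1−D = 0.58105 (working shown to 5 dp, full precision carried).
Site B: N=267, proportions 0.11236, 0.06367, 0.06742, 0.07491, 0.11236, 0.1161, 0.08989, 0.11236, 0.05993, 0.08989, 0.10112, giving 1−D = 0.90446.
Difference = |0.58105 − 0.90446| = 0.32341, i.e. 0.323 to 3 decimal places.

0.323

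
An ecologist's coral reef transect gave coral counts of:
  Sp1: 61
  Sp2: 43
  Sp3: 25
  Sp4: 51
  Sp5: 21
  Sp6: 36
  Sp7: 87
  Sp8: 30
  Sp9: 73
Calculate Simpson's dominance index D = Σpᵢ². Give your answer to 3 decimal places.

Total N = 61+43+25+51+21+36+87+30+73 = 427, so the proportions are 0.14286, 0.1007, 0.05855, 0.11944, 0.04918, 0.08431, 0.20375, 0.07026, 0.17096 (working shown to 5 dp, full precision carried).
D = 0.14286² + 0.1007² + 0.05855² + 0.11944² + 0.04918² + 0.08431² + 0.20375² + 0.07026² + 0.17096² = 0.02041 + 0.01014 + 0.00343 + 0.01427 + 0.00242 + 0.00711 + 0.04151 + 0.00494 + 0.02923 = 0.13345.
To 3 decimal places, D = 0.133.

0.133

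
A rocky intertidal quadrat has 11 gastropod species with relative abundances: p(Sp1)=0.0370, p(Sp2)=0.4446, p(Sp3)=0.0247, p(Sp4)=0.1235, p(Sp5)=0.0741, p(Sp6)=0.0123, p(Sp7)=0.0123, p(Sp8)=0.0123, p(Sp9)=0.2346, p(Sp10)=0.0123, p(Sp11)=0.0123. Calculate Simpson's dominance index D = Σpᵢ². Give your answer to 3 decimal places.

D = 0.037² + 0.4446² + 0.0247² + 0.1235² + 0.0741² + 0.0123² + 0.0123² + 0.0123² + 0.2346² + 0.0123² + 0.0123² = 0.00137 + 0.19767 + 0.00061 + 0.01525 + 0.00549 + 0.00015 + 0.00015 + 0.00015 + 0.05504 + 0.00015 + 0.00015 = 0.27618 (working shown to 5 dp, full precision carried).
To 3 decimal places, D = 0.276.

0.276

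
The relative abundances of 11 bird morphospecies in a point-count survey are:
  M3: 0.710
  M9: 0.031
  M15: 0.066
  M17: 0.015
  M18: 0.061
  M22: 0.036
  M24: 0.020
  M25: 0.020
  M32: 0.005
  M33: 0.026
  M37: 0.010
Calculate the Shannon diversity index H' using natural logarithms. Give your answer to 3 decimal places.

Each pᵢ ln pᵢ term (working shown to 5 dp, full precision carried): 0.71×(-0.34249)=-0.24317, 0.031×(-3.47377)=-0.10769, 0.066×(-2.71810)=-0.17939, 0.015×(-4.19971)=-0.06300, 0.061×(-2.79688)=-0.17061, 0.036×(-3.32424)=-0.11967, 0.02×(-3.91202)=-0.07824, 0.02×(-3.91202)=-0.07824, 0.005×(-5.29832)=-0.02649, 0.026×(-3.64966)=-0.09489, 0.01×(-4.60517)=-0.04605.
Sum = -1.20744, so H' = 1.207.

1.207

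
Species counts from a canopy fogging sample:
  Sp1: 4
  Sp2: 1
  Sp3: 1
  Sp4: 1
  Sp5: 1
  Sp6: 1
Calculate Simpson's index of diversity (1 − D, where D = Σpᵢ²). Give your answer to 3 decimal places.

0.741

Total N = 4+1+1+1+1+1 = 9, so the proportions are 0.44444, 0.11111, 0.11111, 0.11111, 0.11111, 0.11111 (working shown to 5 dp, full precision carried).
D = 0.44444² + 0.11111² + 0.11111² + 0.11111² + 0.11111² + 0.11111² = 0.19753 + 0.01235 + 0.01235 + 0.01235 + 0.01235 + 0.01235 = 0.25926.
So 1 − D = 0.74074, i.e. 0.741 to 3 decimal places.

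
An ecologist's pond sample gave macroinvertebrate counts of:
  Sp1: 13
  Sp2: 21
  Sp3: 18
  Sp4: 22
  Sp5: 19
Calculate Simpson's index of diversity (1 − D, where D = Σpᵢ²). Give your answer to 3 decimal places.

0.794

Total N = 13+21+18+22+19 = 93, so the proportions are 0.13978, 0.22581, 0.19355, 0.23656, 0.2043 (working shown to 5 dp, full precision carried).
D = 0.13978² + 0.22581² + 0.19355² + 0.23656² + 0.2043² = 0.01954 + 0.05099 + 0.03746 + 0.05596 + 0.04174 = 0.20569.
So 1 − D = 0.79431, i.e. 0.794 to 3 decimal places.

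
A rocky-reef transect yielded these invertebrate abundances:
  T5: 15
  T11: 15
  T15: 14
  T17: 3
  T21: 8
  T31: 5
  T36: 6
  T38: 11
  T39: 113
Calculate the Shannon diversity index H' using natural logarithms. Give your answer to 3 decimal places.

Total N = 15+15+14+3+8+5+6+11+113 = 190, so the proportions are 0.07895, 0.07895, 0.07368, 0.01579, 0.04211, 0.02632, 0.03158, 0.05789, 0.59474 (working shown to 5 dp, full precision carried).
Each pᵢ ln pᵢ term: 0.07895×(-2.53897)=-0.20045, 0.07895×(-2.53897)=-0.20045, 0.07368×(-2.60797)=-0.19217, 0.01579×(-4.14841)=-0.06550, 0.04211×(-3.16758)=-0.13337, 0.02632×(-3.63759)=-0.09573, 0.03158×(-3.45526)=-0.10911, 0.05789×(-2.84913)=-0.16495, 0.59474×(-0.51964)=-0.30905.
Sum = -1.47077, so H' = 1.471.

1.471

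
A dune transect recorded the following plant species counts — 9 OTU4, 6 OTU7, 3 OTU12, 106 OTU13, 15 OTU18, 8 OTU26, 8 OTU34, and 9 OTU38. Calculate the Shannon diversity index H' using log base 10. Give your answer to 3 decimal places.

0.568

Total N = 9+6+3+106+15+8+8+9 = 164, so the proportions are 0.05488, 0.03659, 0.01829, 0.64634, 0.09146, 0.04878, 0.04878, 0.05488 (working shown to 5 dp, full precision carried).
Each pᵢ log₁₀ pᵢ term: 0.05488×(-1.26060)=-0.06918, 0.03659×(-1.43669)=-0.05256, 0.01829×(-1.73772)=-0.03179, 0.64634×(-0.18954)=-0.12251, 0.09146×(-1.03875)=-0.09501, 0.04878×(-1.31175)=-0.06399, 0.04878×(-1.31175)=-0.06399, 0.05488×(-1.26060)=-0.06918.
Sum = -0.56820, so H' = 0.568.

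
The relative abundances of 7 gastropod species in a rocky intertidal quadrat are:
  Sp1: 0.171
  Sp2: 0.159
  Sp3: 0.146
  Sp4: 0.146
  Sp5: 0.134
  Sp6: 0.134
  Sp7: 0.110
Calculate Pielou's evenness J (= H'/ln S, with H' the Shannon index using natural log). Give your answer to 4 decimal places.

0.9958

H' = −Σ pᵢ ln pᵢ = −((-0.302002) + (-0.292377) + (-0.280926) + (-0.280926) + (-0.269329) + (-0.269329) + (-0.242800)) = 1.937688 (working shown to 6 dp, full precision carried).
With S = 7 species, ln S = 1.945910, so J = 1.937688/1.945910 = 0.995775, i.e. 0.9958 to 4 decimal places.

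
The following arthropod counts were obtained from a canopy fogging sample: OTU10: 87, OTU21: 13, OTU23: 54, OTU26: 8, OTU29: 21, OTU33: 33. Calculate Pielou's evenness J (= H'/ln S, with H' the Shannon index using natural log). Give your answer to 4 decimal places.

Total N = 87+13+54+8+21+33 = 216, so the proportions are 0.402778, 0.060185, 0.25, 0.037037, 0.097222, 0.152778 (working shown to 6 dp, full precision carried).
H' = −Σ pᵢ ln pᵢ = −((-0.366274) + (-0.169140) + (-0.346574) + (-0.122068) + (-0.226601) + (-0.287034)) = 1.517692.
With S = 6 species, ln S = 1.791759, so J = 1.517692/1.791759 = 0.847040, i.e. 0.8470 to 4 decimal places.

0.8470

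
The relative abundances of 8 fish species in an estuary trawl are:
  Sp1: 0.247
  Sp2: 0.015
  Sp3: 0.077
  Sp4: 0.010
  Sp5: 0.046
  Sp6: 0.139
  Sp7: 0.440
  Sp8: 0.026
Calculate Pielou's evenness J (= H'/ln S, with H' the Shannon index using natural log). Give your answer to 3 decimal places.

0.733

H' = −Σ pᵢ ln pᵢ = −((-0.34540) + (-0.06300) + (-0.19742) + (-0.04605) + (-0.14164) + (-0.27429) + (-0.36123) + (-0.09489)) = 1.52392 (working shown to 5 dp, full precision carried).
With S = 8 species, ln S = 2.07944, so J = 1.52392/2.07944 = 0.73285, i.e. 0.733 to 3 decimal places.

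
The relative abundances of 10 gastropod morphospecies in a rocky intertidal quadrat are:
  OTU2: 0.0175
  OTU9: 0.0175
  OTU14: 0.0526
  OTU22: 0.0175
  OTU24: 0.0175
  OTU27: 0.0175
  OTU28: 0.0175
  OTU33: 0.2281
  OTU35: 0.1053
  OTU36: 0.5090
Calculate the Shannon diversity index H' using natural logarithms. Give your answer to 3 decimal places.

Each pᵢ ln pᵢ term (working shown to 5 dp, full precision carried): 0.0175×(-4.04555)=-0.07080, 0.0175×(-4.04555)=-0.07080, 0.0526×(-2.94504)=-0.15491, 0.0175×(-4.04555)=-0.07080, 0.0175×(-4.04555)=-0.07080, 0.0175×(-4.04555)=-0.07080, 0.0175×(-4.04555)=-0.07080, 0.2281×(-1.47797)=-0.33713, 0.1053×(-2.25094)=-0.23702, 0.509×(-0.67531)=-0.34373.
Sum = -1.49757, so H' = 1.498.

1.498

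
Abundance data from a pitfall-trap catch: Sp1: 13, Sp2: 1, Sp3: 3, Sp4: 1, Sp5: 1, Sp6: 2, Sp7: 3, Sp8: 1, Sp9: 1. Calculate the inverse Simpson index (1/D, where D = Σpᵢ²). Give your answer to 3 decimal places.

3.449

Total N = 13+1+3+1+1+2+3+1+1 = 26, so the proportions are 0.5, 0.0384615, 0.1153846, 0.0384615, 0.0384615, 0.0769231, 0.1153846, 0.0384615, 0.0384615 (working shown to 7 dp, full precision carried).
D = 0.5² + 0.0384615² + 0.1153846² + 0.0384615² + 0.0384615² + 0.0769231² + 0.1153846² + 0.0384615² + 0.0384615² = 0.2500000 + 0.0014793 + 0.0133136 + 0.0014793 + 0.0014793 + 0.0059172 + 0.0133136 + 0.0014793 + 0.0014793 = 0.2899408.
So 1/D = 3.44898, i.e. 3.449 to 3 decimal places.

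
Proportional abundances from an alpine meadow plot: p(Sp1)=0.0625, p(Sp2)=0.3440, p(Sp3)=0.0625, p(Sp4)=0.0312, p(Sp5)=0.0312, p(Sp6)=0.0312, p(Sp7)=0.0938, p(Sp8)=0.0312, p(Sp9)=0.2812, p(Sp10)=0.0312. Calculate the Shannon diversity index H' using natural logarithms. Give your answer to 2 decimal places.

1.83

Each pᵢ ln pᵢ term (working shown to 4 dp, full precision carried): 0.0625×(-2.7726)=-0.1733, 0.344×(-1.0671)=-0.3671, 0.0625×(-2.7726)=-0.1733, 0.0312×(-3.4673)=-0.1082, 0.0312×(-3.4673)=-0.1082, 0.0312×(-3.4673)=-0.1082, 0.0938×(-2.3666)=-0.2220, 0.0312×(-3.4673)=-0.1082, 0.2812×(-1.2687)=-0.3568, 0.0312×(-3.4673)=-0.1082.
Sum = -1.8333, so H' = 1.83.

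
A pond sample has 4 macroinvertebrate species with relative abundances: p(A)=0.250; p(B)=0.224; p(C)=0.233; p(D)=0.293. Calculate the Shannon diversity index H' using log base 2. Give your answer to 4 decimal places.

1.9921

Each pᵢ log₂ pᵢ term (working shown to 6 dp, full precision carried): 0.25×(-2.000000)=-0.500000, 0.224×(-2.158429)=-0.483488, 0.233×(-2.101598)=-0.489672, 0.293×(-1.771027)=-0.518911.
Sum = -1.992072, so H' = 1.9921.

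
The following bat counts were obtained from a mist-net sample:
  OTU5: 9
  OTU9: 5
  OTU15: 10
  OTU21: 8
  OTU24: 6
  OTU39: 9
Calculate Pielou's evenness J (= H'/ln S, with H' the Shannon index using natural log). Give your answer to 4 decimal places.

Total N = 9+5+10+8+6+9 = 47, so the proportions are 0.191489, 0.106383, 0.212766, 0.170213, 0.12766, 0.191489 (working shown to 6 dp, full precision carried).
H' = −Σ pᵢ ln pᵢ = −((-0.316517) + (-0.238373) + (-0.329269) + (-0.301397) + (-0.262773) + (-0.316517)) = 1.764846.
With S = 6 species, ln S = 1.791759, so J = 1.764846/1.791759 = 0.984979, i.e. 0.9850 to 4 decimal places.

0.9850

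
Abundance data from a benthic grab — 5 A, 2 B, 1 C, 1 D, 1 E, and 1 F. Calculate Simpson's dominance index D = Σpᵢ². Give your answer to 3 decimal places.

Total N = 5+2+1+1+1+1 = 11, so the proportions are 0.45455, 0.18182, 0.09091, 0.09091, 0.09091, 0.09091 (working shown to 5 dp, full precision carried).
D = 0.45455² + 0.18182² + 0.09091² + 0.09091² + 0.09091² + 0.09091² = 0.20661 + 0.03306 + 0.00826 + 0.00826 + 0.00826 + 0.00826 = 0.27273.
To 3 decimal places, D = 0.273.

0.273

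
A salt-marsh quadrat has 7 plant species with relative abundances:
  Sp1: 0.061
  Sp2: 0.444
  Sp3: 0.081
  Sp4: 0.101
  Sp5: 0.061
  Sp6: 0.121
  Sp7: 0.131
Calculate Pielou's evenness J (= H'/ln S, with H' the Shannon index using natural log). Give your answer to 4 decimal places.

H' = −Σ pᵢ ln pᵢ = −((-0.170610) + (-0.360497) + (-0.203578) + (-0.231556) + (-0.170610) + (-0.255548) + (-0.266265)) = 1.658664 (working shown to 6 dp, full precision carried).
With S = 7 species, ln S = 1.945910, so J = 1.658664/1.945910 = 0.852384, i.e. 0.8524 to 4 decimal places.

0.8524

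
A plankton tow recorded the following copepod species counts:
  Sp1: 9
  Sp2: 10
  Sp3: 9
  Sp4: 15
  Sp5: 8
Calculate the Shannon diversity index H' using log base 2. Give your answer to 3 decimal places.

2.283

Total N = 9+10+9+15+8 = 51, so the proportions are 0.17647, 0.19608, 0.17647, 0.29412, 0.15686 (working shown to 5 dp, full precision carried).
Each pᵢ log₂ pᵢ term: 0.17647×(-2.50250)=-0.44162, 0.19608×(-2.35050)=-0.46088, 0.17647×(-2.50250)=-0.44162, 0.29412×(-1.76553)=-0.51927, 0.15686×(-2.67243)=-0.41920.
Sum = -2.28260, so H' = 2.283.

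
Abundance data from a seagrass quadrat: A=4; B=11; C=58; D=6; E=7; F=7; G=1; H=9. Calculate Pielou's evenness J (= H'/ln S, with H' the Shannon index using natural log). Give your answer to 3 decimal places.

0.711

Total N = 4+11+58+6+7+7+1+9 = 103, so the proportions are 0.03883, 0.1068, 0.56311, 0.05825, 0.06796, 0.06796, 0.00971, 0.08738 (working shown to 5 dp, full precision carried).
H' = −Σ pᵢ ln pᵢ = −((-0.12615) + (-0.23889) + (-0.32338) + (-0.16561) + (-0.18274) + (-0.18274) + (-0.04500) + (-0.21299)) = 1.47749.
With S = 8 species, ln S = 2.07944, so J = 1.47749/2.07944 = 0.71052, i.e. 0.711 to 3 decimal places.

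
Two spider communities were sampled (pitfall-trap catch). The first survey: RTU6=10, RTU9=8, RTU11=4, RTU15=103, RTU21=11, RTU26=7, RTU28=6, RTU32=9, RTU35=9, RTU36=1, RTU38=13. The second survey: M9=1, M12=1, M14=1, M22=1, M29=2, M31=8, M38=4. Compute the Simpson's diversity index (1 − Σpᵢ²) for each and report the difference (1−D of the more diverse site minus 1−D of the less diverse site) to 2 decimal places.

0.07

The first survey: N=181, proportions 0.0552, 0.0442, 0.0221, 0.5691, 0.0608, 0.0387, 0.0331, 0.0497, 0.0497, 0.0055, 0.0718, giving 1−D = 0.6543 (working shown to 4 dp, full precision carried).
The second survey: N=18, proportions 0.0556, 0.0556, 0.0556, 0.0556, 0.1111, 0.4444, 0.2222, giving 1−D = 0.7284.
Difference = |0.6543 − 0.7284| = 0.0741, i.e. 0.07 to 2 decimal places.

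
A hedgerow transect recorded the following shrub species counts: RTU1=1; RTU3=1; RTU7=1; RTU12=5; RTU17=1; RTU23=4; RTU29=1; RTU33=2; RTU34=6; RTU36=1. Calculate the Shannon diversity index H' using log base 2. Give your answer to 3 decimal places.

Total N = 1+1+1+5+1+4+1+2+6+1 = 23, so the proportions are 0.04348, 0.04348, 0.04348, 0.21739, 0.04348, 0.17391, 0.04348, 0.08696, 0.26087, 0.04348 (working shown to 5 dp, full precision carried).
Each pᵢ log₂ pᵢ term: 0.04348×(-4.52356)=-0.19668, 0.04348×(-4.52356)=-0.19668, 0.04348×(-4.52356)=-0.19668, 0.21739×(-2.20163)=-0.47862, 0.04348×(-4.52356)=-0.19668, 0.17391×(-2.52356)=-0.43888, 0.04348×(-4.52356)=-0.19668, 0.08696×(-3.52356)=-0.30640, 0.26087×(-1.93860)=-0.50572, 0.04348×(-4.52356)=-0.19668.
Sum = -2.90967, so H' = 2.910.

2.910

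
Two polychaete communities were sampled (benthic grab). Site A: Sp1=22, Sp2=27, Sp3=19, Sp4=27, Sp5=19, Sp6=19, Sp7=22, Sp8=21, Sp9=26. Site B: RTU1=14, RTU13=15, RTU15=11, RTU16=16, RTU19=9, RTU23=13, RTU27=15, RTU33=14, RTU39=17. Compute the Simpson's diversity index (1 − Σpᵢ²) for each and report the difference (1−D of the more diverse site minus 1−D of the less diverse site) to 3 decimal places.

0.001

Site A: N=202, proportions 0.10891, 0.13366, 0.09406, 0.13366, 0.09406, 0.09406, 0.10891, 0.10396, 0.12871, giving 1−D = 0.88663 (working shown to 5 dp, full precision carried).
Site B: N=124, proportions 0.1129, 0.12097, 0.08871, 0.12903, 0.07258, 0.10484, 0.12097, 0.1129, 0.1371, giving 1−D = 0.88567.
Difference = |0.88663 − 0.88567| = 0.00096, i.e. 0.001 to 3 decimal places.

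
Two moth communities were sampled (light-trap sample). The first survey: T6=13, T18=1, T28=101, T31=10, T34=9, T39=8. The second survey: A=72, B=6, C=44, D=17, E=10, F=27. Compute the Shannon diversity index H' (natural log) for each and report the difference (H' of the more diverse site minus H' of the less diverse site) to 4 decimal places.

The first survey: N=142, proportions 0.091549, 0.007042, 0.711268, 0.070423, 0.06338, 0.056338, giving H' = 1.019856 (working shown to 6 dp, full precision carried).
The second survey: N=176, proportions 0.409091, 0.034091, 0.25, 0.096591, 0.056818, 0.153409, giving H' = 1.503706.
Difference = |1.019856 − 1.503706| = 0.483850, i.e. 0.4839 to 4 decimal places.

0.4839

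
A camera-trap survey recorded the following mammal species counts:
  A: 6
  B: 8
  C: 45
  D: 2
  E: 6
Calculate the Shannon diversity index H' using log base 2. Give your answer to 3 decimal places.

Total N = 6+8+45+2+6 = 67, so the proportions are 0.08955, 0.1194, 0.67164, 0.02985, 0.08955 (working shown to 5 dp, full precision carried).
Each pᵢ log₂ pᵢ term: 0.08955×(-3.48113)=-0.31174, 0.1194×(-3.06609)=-0.36610, 0.67164×(-0.57424)=-0.38568, 0.02985×(-5.06609)=-0.15123, 0.08955×(-3.48113)=-0.31174.
Sum = -1.52649, so H' = 1.526.

1.526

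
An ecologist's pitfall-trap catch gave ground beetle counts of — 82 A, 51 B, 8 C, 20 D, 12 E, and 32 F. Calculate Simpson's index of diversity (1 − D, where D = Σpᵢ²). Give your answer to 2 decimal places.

Total N = 82+51+8+20+12+32 = 205, so the proportions are 0.4, 0.2488, 0.039, 0.0976, 0.0585, 0.1561 (working shown to 4 dp, full precision carried).
D = 0.4² + 0.2488² + 0.039² + 0.0976² + 0.0585² + 0.1561² = 0.1600 + 0.0619 + 0.0015 + 0.0095 + 0.0034 + 0.0244 = 0.2607.
So 1 − D = 0.7393, i.e. 0.74 to 2 decimal places.

0.74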